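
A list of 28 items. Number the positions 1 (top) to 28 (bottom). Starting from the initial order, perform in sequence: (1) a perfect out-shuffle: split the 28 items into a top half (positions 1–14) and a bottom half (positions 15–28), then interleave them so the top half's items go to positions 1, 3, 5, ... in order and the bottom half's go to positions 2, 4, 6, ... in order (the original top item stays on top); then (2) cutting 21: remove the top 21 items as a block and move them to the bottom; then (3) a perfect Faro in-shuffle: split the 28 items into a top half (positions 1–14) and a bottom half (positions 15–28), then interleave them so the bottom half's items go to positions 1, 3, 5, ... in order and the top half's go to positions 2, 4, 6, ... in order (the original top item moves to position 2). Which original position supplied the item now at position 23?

10

Undo the operations in reverse order, starting from position 23:
  undo op 3 (in-shuffle, from bottom half): 23 ← 26
  undo op 2 (cut 21): 26 ← 19
  undo op 1 (out-shuffle, from top half): 19 ← 10
So the item at position 23 came from original position 10.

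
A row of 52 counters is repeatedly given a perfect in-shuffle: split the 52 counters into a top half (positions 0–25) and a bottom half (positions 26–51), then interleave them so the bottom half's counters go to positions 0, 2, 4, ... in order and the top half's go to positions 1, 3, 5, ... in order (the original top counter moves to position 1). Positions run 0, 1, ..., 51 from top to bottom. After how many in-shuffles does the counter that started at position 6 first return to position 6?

52

Follow position 6 under repeated in-shuffles:
6 → 13 → 27 → 2 → 5 → 11 → 23 → 47 → ... → 6 (length 52)
It first returns after 52 in-shuffles.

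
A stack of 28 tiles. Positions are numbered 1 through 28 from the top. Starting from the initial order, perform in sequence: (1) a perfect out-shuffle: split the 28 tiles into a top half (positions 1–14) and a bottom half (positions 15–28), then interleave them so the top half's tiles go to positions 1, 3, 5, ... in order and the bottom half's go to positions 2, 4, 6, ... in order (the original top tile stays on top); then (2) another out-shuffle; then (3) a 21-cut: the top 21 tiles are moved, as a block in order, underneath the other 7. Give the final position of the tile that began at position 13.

1

Track the tile from position 13 forward through each operation:
  after op 1 (out-shuffle): 13 → 25
  after op 2 (out-shuffle): 25 → 22
  after op 3 (cut 21): 22 → 1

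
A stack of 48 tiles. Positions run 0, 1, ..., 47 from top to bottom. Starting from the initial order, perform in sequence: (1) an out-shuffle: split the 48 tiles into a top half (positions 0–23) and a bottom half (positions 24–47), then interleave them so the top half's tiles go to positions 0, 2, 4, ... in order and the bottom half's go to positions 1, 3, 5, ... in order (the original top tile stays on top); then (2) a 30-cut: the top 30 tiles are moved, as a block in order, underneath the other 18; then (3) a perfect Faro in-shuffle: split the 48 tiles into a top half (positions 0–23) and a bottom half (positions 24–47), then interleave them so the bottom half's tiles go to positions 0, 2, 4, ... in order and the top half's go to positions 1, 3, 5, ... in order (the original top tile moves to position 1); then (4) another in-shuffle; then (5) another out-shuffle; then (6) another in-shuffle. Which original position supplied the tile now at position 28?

Undo the operations in reverse order, starting from position 28:
  undo op 6 (in-shuffle, from bottom half): 28 ← 38
  undo op 5 (out-shuffle, from top half): 38 ← 19
  undo op 4 (in-shuffle, from top half): 19 ← 9
  undo op 3 (in-shuffle, from top half): 9 ← 4
  undo op 2 (cut 30): 4 ← 34
  undo op 1 (out-shuffle, from top half): 34 ← 17
So the tile at position 28 came from original position 17.

17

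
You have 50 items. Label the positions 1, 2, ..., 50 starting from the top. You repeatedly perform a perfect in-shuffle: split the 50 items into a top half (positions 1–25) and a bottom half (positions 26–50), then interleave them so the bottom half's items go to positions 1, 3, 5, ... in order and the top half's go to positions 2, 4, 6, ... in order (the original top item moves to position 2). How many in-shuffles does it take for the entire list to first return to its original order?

The in-shuffle permutes the 50 positions with cycle lengths [2, 8, 8, 8, 8, 8, 8].
Every item is home exactly when every cycle has completed a whole number of laps, i.e. after lcm(2, 8) = 8 in-shuffles.

8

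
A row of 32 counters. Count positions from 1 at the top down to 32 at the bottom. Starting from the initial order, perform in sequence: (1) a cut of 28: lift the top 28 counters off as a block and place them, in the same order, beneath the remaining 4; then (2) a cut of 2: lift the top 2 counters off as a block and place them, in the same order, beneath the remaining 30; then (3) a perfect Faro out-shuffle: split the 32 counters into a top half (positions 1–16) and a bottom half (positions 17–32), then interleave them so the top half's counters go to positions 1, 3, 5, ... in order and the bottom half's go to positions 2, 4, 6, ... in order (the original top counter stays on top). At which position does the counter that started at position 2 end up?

7

Track the counter from position 2 forward through each operation:
  after op 1 (cut 28): 2 → 6
  after op 2 (cut 2): 6 → 4
  after op 3 (out-shuffle): 4 → 7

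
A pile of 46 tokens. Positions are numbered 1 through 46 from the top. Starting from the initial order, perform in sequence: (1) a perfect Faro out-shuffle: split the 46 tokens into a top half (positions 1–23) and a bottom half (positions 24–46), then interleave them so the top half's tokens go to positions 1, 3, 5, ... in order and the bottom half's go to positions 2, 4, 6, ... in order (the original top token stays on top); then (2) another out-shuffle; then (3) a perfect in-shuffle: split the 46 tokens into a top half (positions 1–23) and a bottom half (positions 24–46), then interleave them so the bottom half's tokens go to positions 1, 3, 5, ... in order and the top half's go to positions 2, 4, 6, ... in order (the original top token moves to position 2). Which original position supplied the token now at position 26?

4

Undo the operations in reverse order, starting from position 26:
  undo op 3 (in-shuffle, from top half): 26 ← 13
  undo op 2 (out-shuffle, from top half): 13 ← 7
  undo op 1 (out-shuffle, from top half): 7 ← 4
So the token at position 26 came from original position 4.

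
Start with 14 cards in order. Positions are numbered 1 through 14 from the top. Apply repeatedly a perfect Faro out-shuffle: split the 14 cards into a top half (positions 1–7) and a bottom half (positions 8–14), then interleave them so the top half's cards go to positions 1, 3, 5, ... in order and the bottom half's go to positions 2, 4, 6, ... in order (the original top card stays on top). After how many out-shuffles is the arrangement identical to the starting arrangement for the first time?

12

The out-shuffle permutes the 14 positions with cycle lengths [1, 1, 12].
Every card is home exactly when every cycle has completed a whole number of laps, i.e. after lcm(1, 12) = 12 out-shuffles.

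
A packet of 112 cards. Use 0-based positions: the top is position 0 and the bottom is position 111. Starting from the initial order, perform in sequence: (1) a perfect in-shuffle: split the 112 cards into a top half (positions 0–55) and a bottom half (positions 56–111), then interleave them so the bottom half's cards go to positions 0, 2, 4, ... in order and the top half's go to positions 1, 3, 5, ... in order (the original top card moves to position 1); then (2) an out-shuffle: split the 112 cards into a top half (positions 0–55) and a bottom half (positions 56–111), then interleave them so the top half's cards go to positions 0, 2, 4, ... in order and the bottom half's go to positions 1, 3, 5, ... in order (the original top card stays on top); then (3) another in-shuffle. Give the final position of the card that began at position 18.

36

Track the card from position 18 forward through each operation:
  after op 1 (in-shuffle): 18 → 37
  after op 2 (out-shuffle): 37 → 74
  after op 3 (in-shuffle): 74 → 36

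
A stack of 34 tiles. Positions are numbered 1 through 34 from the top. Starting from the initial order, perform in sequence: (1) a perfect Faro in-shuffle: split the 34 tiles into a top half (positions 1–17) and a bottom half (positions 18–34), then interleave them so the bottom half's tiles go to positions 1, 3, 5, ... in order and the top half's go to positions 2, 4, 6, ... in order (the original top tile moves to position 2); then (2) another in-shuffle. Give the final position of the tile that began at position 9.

Track the tile from position 9 forward through each operation:
  after op 1 (in-shuffle): 9 → 18
  after op 2 (in-shuffle): 18 → 1

1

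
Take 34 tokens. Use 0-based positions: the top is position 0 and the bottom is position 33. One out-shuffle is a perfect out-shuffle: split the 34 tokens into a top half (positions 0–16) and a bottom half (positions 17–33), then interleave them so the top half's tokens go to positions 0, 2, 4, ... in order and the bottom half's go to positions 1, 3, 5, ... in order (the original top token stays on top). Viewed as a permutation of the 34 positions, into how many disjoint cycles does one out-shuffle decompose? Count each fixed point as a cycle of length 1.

Trace each unvisited position around until it returns:
(0) (1 2 4 8 16 32 31 29 25 17) (3 6 12 24 15 30 27 21 9 18) (5 10 20 7 14 28 23 13 26 19) (11 22) (33)
6 cycles in total.

6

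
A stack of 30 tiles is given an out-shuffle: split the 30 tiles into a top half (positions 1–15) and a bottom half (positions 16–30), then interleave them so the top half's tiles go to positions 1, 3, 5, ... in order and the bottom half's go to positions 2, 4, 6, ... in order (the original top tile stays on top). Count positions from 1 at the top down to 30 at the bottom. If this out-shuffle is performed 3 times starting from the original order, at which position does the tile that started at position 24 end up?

Track the tile's position through each out-shuffle:
24 → 18 → 6 → 11

11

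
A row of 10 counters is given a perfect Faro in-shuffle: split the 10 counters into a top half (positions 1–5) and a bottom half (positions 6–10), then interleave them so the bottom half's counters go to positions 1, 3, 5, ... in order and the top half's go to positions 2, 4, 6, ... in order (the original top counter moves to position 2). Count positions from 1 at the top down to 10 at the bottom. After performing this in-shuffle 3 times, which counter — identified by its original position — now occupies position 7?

5

Work backwards from position 7, undoing one in-shuffle at a time:
7 ← 9 ← 10 ← 5
So the counter now at position 7 started at position 5.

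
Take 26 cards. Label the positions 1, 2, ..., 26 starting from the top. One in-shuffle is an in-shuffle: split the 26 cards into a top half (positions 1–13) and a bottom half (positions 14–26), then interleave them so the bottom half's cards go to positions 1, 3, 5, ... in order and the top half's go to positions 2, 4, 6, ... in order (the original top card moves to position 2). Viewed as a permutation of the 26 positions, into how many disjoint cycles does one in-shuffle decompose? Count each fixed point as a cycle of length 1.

3

Trace each unvisited position around until it returns:
(1 2 4 8 16 5 ... len 18) (3 6 12 24 21 15) (9 18)
3 cycles in total.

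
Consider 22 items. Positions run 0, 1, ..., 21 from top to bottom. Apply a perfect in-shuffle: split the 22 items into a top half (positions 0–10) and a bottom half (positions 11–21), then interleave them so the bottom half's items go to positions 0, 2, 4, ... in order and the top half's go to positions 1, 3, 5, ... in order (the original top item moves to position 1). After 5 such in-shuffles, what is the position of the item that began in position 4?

Track the item's position through each in-shuffle:
4 → 9 → 19 → 16 → 10 → 21

21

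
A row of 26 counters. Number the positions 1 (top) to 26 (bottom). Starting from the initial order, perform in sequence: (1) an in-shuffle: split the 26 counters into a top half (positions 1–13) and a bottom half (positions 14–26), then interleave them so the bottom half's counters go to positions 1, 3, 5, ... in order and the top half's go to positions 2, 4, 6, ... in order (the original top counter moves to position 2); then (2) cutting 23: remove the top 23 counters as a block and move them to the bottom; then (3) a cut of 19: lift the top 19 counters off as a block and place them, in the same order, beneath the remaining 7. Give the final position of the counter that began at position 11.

6

Track the counter from position 11 forward through each operation:
  after op 1 (in-shuffle): 11 → 22
  after op 2 (cut 23): 22 → 25
  after op 3 (cut 19): 25 → 6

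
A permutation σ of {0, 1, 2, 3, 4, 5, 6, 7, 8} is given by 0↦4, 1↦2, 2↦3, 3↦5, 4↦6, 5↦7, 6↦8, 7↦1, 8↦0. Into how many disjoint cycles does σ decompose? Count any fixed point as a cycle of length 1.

2

Cycle decomposition: (0 4 6 8) (1 2 3 5 7).
2 cycles.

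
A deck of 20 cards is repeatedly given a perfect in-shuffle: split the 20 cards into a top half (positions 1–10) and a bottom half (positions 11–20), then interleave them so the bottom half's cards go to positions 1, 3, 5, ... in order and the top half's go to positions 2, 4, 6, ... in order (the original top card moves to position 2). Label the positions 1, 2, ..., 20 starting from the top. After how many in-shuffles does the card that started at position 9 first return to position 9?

Follow position 9 under repeated in-shuffles:
9 → 18 → 15 → 9
It first returns after 3 in-shuffles.

3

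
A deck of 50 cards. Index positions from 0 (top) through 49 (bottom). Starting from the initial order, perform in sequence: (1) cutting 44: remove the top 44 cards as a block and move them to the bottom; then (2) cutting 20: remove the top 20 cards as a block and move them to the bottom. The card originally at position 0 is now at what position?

Track the card from position 0 forward through each operation:
  after op 1 (cut 44): 0 → 6
  after op 2 (cut 20): 6 → 36

36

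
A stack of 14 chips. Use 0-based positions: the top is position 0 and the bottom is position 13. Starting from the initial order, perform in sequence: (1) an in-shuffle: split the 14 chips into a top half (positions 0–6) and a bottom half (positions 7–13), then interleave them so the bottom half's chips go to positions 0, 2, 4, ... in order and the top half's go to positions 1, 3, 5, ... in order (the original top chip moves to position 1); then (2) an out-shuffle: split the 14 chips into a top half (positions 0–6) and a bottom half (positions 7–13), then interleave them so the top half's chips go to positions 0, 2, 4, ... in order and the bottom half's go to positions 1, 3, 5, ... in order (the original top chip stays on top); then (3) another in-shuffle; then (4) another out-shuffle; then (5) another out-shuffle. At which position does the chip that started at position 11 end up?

Track the chip from position 11 forward through each operation:
  after op 1 (in-shuffle): 11 → 8
  after op 2 (out-shuffle): 8 → 3
  after op 3 (in-shuffle): 3 → 7
  after op 4 (out-shuffle): 7 → 1
  after op 5 (out-shuffle): 1 → 2

2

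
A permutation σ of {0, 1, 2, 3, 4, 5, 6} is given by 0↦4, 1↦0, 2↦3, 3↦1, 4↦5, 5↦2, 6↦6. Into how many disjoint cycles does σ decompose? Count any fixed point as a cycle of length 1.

Cycle decomposition: (0 4 5 2 3 1) (6).
2 cycles.

2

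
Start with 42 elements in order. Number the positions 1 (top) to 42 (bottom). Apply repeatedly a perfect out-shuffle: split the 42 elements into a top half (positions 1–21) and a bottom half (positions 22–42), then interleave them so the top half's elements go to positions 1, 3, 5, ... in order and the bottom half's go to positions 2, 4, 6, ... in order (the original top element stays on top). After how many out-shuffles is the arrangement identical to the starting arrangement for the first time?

The out-shuffle permutes the 42 positions with cycle lengths [1, 1, 20, 20].
Every element is home exactly when every cycle has completed a whole number of laps, i.e. after lcm(1, 20) = 20 out-shuffles.

20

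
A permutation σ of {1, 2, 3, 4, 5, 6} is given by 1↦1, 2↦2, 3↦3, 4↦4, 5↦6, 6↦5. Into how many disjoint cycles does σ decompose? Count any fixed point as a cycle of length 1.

5

Cycle decomposition: (1) (2) (3) (4) (5 6).
5 cycles.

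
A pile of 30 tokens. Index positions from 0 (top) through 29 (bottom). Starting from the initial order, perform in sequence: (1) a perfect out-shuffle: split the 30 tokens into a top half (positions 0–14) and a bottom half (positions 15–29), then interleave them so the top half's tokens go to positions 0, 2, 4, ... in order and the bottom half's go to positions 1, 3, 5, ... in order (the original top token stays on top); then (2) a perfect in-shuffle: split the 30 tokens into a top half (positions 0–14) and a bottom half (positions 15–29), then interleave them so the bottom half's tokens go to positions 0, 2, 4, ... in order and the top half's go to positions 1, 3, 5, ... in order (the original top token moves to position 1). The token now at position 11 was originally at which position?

Undo the operations in reverse order, starting from position 11:
  undo op 2 (in-shuffle, from top half): 11 ← 5
  undo op 1 (out-shuffle, from bottom half): 5 ← 17
So the token at position 11 came from original position 17.

17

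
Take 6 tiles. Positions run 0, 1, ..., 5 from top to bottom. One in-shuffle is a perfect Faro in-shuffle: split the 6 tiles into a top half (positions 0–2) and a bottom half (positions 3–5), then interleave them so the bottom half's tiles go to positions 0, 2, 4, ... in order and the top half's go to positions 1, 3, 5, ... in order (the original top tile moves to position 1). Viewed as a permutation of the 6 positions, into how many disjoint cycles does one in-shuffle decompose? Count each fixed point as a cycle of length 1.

2

Trace each unvisited position around until it returns:
(0 1 3) (2 5 4)
2 cycles in total.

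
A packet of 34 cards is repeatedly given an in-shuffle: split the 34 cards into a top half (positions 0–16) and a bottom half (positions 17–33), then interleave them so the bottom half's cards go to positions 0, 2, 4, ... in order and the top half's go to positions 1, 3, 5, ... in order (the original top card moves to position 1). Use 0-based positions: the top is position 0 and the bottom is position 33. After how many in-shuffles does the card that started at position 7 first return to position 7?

12

Follow position 7 under repeated in-shuffles:
7 → 15 → 31 → 28 → 22 → 10 → 21 → 8 → 17 → 0 → 1 → 3 → 7
It first returns after 12 in-shuffles.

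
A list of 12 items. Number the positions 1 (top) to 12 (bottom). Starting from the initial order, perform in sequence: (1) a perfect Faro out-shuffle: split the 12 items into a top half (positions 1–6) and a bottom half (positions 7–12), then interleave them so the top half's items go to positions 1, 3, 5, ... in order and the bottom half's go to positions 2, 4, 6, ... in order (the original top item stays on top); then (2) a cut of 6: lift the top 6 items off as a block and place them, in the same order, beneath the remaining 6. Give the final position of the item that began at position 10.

Track the item from position 10 forward through each operation:
  after op 1 (out-shuffle): 10 → 8
  after op 2 (cut 6): 8 → 2

2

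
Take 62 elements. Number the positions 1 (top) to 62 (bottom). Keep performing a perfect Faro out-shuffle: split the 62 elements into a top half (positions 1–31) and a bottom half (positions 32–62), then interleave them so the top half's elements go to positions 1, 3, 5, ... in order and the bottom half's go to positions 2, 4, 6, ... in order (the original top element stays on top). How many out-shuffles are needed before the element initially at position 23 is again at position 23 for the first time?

Follow position 23 under repeated out-shuffles:
23 → 45 → 28 → 55 → 48 → 34 → 6 → 11 → ... → 23 (length 60)
It first returns after 60 out-shuffles.

60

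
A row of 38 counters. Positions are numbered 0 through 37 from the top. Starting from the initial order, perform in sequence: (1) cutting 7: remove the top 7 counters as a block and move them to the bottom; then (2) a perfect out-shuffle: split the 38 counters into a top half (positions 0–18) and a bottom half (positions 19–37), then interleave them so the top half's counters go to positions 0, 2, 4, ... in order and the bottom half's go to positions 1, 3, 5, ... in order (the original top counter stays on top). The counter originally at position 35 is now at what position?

19

Track the counter from position 35 forward through each operation:
  after op 1 (cut 7): 35 → 28
  after op 2 (out-shuffle): 28 → 19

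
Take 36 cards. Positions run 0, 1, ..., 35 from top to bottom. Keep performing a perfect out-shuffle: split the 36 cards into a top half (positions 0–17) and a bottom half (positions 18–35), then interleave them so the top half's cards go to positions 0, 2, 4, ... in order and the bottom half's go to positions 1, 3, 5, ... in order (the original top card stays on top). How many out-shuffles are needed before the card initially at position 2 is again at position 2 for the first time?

Follow position 2 under repeated out-shuffles:
2 → 4 → 8 → 16 → 32 → 29 → 23 → 11 → 22 → 9 → 18 → 1 → 2
It first returns after 12 out-shuffles.

12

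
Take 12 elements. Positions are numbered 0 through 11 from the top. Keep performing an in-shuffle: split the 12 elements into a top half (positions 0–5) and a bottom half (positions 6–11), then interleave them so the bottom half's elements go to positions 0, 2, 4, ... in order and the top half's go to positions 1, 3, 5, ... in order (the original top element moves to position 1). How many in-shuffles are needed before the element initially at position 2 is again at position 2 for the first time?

12

Follow position 2 under repeated in-shuffles:
2 → 5 → 11 → 10 → 8 → 4 → 9 → 6 → 0 → 1 → 3 → 7 → 2
It first returns after 12 in-shuffles.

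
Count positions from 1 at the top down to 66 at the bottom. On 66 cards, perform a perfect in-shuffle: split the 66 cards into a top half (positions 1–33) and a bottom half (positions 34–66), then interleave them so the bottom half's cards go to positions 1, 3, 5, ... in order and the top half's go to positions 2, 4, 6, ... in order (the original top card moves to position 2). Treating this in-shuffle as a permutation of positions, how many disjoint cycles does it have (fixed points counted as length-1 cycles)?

Trace each unvisited position around until it returns:
(1 2 4 8 16 32 ... len 66)
1 cycle in total.

1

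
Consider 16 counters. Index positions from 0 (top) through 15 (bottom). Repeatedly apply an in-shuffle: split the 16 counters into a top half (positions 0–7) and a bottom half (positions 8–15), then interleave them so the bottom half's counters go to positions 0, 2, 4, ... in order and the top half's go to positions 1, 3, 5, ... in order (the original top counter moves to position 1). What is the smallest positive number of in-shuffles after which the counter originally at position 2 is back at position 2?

Follow position 2 under repeated in-shuffles:
2 → 5 → 11 → 6 → 13 → 10 → 4 → 9 → 2
It first returns after 8 in-shuffles.

8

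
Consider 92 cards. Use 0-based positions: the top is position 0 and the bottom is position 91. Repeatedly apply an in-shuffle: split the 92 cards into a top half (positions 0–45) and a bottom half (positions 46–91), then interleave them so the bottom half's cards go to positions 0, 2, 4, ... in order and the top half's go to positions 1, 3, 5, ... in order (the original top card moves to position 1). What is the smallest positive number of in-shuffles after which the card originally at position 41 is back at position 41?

5

Follow position 41 under repeated in-shuffles:
41 → 83 → 74 → 56 → 20 → 41
It first returns after 5 in-shuffles.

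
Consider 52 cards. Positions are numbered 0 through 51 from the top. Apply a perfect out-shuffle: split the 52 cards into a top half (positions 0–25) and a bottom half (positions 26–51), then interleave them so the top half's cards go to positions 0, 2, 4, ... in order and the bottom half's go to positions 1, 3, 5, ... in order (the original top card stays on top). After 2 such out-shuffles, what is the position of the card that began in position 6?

Track the card's position through each out-shuffle:
6 → 12 → 24

24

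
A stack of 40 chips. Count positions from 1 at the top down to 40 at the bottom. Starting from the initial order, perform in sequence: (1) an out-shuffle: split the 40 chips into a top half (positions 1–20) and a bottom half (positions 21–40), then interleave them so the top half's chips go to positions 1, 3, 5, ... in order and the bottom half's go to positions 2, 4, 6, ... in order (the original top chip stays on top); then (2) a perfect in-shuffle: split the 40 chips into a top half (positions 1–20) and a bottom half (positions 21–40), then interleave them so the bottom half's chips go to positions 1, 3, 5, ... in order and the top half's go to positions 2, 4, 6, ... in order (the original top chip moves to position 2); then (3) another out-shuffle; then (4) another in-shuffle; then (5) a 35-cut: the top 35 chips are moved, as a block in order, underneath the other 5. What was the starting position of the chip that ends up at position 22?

34

Undo the operations in reverse order, starting from position 22:
  undo op 5 (cut 35): 22 ← 17
  undo op 4 (in-shuffle, from bottom half): 17 ← 29
  undo op 3 (out-shuffle, from top half): 29 ← 15
  undo op 2 (in-shuffle, from bottom half): 15 ← 28
  undo op 1 (out-shuffle, from bottom half): 28 ← 34
So the chip at position 22 came from original position 34.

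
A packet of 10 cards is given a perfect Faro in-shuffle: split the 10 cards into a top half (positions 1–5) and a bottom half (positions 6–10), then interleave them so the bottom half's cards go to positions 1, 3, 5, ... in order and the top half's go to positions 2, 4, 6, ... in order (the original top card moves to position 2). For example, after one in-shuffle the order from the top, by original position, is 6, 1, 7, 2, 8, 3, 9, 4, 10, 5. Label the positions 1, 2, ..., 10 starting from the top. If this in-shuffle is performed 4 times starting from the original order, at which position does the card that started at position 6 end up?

Track the card's position through each in-shuffle:
6 → 1 → 2 → 4 → 8

8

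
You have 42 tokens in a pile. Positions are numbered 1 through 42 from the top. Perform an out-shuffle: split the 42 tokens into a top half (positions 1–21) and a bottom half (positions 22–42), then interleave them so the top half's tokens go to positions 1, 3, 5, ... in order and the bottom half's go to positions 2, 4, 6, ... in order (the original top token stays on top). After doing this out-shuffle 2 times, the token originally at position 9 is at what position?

33

Track the token's position through each out-shuffle:
9 → 17 → 33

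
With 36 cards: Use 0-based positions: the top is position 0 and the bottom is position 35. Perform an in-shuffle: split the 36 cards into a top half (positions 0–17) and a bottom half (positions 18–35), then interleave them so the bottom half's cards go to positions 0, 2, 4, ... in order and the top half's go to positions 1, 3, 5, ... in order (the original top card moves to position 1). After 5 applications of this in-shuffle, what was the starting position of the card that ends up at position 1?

Work backwards from position 1, undoing one in-shuffle at a time:
1 ← 0 ← 18 ← 27 ← 13 ← 6
So the card now at position 1 started at position 6.

6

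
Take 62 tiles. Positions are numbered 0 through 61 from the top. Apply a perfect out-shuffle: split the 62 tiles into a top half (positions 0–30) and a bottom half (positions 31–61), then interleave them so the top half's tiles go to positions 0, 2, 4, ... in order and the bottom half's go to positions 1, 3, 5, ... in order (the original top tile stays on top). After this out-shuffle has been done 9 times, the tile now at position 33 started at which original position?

9

Work backwards from position 33, undoing one out-shuffle at a time:
33 ← 47 ← 54 ← 27 ← 44 ← 22 ← 11 ← 36 ← 18 ← 9
So the tile now at position 33 started at position 9.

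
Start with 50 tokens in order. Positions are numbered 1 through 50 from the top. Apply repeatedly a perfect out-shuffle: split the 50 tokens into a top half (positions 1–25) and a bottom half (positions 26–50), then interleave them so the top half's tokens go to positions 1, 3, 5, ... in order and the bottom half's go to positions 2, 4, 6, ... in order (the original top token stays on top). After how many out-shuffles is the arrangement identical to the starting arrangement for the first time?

The out-shuffle permutes the 50 positions with cycle lengths [1, 1, 3, 3, 21, 21].
Every token is home exactly when every cycle has completed a whole number of laps, i.e. after lcm(1, 3, 21) = 21 out-shuffles.

21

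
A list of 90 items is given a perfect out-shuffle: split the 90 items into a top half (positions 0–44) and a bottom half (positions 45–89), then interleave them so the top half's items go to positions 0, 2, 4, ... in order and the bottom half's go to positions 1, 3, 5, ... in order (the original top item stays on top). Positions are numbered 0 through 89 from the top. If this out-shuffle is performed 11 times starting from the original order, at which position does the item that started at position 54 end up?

54

Track the item's position through each out-shuffle:
54 → 19 → 38 → 76 → 63 → 37 → 74 → 59 → 29 → 58 → 27 → 54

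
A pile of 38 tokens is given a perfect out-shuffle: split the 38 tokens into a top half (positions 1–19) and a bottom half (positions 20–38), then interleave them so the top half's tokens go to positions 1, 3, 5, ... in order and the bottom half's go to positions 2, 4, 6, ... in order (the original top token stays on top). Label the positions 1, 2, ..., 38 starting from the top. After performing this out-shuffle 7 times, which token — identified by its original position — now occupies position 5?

23

Work backwards from position 5, undoing one out-shuffle at a time:
5 ← 3 ← 2 ← 20 ← 29 ← 15 ← 8 ← 23
So the token now at position 5 started at position 23.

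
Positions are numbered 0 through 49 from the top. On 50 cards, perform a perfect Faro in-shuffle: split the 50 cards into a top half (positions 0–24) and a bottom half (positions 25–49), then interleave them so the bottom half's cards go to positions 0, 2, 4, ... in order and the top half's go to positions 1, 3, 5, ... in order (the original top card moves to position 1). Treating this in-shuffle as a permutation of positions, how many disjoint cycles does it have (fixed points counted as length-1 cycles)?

Trace each unvisited position around until it returns:
(0 1 3 7 15 31 12 25) (2 5 11 23 47 44 38 26) (4 9 19 39 28 6 13 27) (8 17 35 20 41 32 14 29) (10 21 43 36 22 45 40 30) (16 33) (18 37 24 49 48 46 42 34)
7 cycles in total.

7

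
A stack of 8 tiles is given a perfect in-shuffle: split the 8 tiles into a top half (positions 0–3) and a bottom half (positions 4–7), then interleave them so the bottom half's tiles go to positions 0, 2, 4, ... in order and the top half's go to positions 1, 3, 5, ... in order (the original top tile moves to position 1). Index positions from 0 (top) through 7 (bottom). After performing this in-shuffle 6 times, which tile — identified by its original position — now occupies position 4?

4

Work backwards from position 4, undoing one in-shuffle at a time:
4 ← 6 ← 7 ← 3 ← 1 ← 0 ← 4
So the tile now at position 4 started at position 4.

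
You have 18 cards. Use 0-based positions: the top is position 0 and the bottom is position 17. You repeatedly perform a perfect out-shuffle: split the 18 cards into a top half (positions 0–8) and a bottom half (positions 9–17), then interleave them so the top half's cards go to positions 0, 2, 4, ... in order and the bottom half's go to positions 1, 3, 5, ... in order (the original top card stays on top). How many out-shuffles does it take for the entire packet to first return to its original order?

8

The out-shuffle permutes the 18 positions with cycle lengths [1, 1, 8, 8].
Every card is home exactly when every cycle has completed a whole number of laps, i.e. after lcm(1, 8) = 8 out-shuffles.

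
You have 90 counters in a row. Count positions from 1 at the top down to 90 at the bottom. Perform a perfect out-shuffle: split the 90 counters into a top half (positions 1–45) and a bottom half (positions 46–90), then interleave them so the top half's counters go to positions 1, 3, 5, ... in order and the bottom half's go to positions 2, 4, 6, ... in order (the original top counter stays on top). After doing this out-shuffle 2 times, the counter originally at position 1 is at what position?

Position 1 is a fixed point of every out-shuffle, so the counter never moves.

1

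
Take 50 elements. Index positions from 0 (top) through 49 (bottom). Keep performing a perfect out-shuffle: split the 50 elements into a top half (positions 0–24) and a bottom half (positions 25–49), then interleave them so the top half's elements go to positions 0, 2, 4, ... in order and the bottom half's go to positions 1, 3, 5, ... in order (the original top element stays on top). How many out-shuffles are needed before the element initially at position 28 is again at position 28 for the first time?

3

Follow position 28 under repeated out-shuffles:
28 → 7 → 14 → 28
It first returns after 3 out-shuffles.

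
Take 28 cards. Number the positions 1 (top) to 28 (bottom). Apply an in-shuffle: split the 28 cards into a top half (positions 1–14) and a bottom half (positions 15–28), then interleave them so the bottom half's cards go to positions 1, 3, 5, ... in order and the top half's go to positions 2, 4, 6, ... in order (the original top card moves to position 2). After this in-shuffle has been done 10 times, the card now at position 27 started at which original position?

Work backwards from position 27, undoing one in-shuffle at a time:
27 ← 28 ← 14 ← 7 ← 18 ← 9 ← 19 ← 24 ← 12 ← 6 ← 3
So the card now at position 27 started at position 3.

3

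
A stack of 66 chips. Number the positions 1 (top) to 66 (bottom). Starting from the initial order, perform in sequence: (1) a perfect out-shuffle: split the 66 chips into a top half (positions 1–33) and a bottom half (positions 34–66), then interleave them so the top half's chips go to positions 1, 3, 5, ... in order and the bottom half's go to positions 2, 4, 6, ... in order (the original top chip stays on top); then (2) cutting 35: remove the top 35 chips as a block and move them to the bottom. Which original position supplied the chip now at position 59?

Undo the operations in reverse order, starting from position 59:
  undo op 2 (cut 35): 59 ← 28
  undo op 1 (out-shuffle, from bottom half): 28 ← 47
So the chip at position 59 came from original position 47.

47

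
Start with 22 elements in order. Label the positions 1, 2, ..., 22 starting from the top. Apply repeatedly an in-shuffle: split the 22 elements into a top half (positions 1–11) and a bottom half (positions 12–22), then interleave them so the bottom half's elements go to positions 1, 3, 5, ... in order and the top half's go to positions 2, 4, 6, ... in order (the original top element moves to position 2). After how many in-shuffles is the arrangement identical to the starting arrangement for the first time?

11

The in-shuffle permutes the 22 positions with cycle lengths [11, 11].
Every element is home exactly when every cycle has completed a whole number of laps, i.e. after lcm(11) = 11 in-shuffles.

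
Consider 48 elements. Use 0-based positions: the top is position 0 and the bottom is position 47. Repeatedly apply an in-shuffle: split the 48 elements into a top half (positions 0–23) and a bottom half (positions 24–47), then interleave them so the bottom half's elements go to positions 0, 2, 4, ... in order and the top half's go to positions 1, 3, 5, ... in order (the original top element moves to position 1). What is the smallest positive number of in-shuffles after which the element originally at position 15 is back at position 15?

Follow position 15 under repeated in-shuffles:
15 → 31 → 14 → 29 → 10 → 21 → 43 → 38 → ... → 15 (length 21)
It first returns after 21 in-shuffles.

21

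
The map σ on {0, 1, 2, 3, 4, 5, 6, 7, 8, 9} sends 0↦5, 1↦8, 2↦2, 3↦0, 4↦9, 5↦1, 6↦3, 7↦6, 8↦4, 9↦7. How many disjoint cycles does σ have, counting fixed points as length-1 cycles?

2

Cycle decomposition: (0 5 1 8 4 9 7 6 3) (2).
2 cycles.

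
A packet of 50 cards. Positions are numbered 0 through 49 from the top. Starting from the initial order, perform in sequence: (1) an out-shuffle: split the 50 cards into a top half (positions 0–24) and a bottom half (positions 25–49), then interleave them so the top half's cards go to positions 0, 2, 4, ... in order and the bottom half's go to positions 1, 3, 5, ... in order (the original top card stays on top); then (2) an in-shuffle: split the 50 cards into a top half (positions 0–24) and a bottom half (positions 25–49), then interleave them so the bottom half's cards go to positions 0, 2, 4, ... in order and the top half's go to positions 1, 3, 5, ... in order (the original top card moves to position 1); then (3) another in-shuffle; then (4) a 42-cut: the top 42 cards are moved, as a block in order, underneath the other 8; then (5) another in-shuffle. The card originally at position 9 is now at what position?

14

Track the card from position 9 forward through each operation:
  after op 1 (out-shuffle): 9 → 18
  after op 2 (in-shuffle): 18 → 37
  after op 3 (in-shuffle): 37 → 24
  after op 4 (cut 42): 24 → 32
  after op 5 (in-shuffle): 32 → 14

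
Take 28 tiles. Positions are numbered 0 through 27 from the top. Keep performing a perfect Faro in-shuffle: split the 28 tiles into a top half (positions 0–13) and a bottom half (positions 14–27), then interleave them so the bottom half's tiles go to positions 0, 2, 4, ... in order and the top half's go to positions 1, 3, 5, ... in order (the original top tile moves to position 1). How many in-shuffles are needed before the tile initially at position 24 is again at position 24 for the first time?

Follow position 24 under repeated in-shuffles:
24 → 20 → 12 → 25 → 22 → 16 → 4 → 9 → ... → 24 (length 28)
It first returns after 28 in-shuffles.

28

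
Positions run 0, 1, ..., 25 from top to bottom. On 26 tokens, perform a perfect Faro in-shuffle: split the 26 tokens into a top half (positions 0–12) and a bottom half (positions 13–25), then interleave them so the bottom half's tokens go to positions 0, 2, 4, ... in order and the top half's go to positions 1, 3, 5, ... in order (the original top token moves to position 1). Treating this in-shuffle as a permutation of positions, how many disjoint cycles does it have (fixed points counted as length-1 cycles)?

3

Trace each unvisited position around until it returns:
(0 1 3 7 15 4 ... len 18) (2 5 11 23 20 14) (8 17)
3 cycles in total.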